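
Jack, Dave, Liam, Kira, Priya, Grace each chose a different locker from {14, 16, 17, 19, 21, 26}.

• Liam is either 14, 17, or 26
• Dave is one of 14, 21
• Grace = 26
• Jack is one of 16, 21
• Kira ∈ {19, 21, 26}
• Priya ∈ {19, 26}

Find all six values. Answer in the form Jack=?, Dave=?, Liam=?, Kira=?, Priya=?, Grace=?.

Grace must be 26 (only option left). Remove 26 from Liam, Kira, Priya.
Priya has just one choice, so Priya = 19. Strike 19 from Kira.
Kira has just one choice, so Kira = 21. Eliminate 21 elsewhere: Jack, Dave.
Jack must be 16 (only option left).
Dave must be 14 (only option left). Strike 14 from Liam.
Liam has just one choice, so Liam = 17.

Jack=16, Dave=14, Liam=17, Kira=21, Priya=19, Grace=26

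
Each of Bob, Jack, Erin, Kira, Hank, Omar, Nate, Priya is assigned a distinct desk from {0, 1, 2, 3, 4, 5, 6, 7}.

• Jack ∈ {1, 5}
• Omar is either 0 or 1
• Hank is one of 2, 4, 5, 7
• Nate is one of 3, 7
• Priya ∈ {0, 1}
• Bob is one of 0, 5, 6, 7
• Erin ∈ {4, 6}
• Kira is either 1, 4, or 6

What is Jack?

The 8 variables draw from only 8 values {0, 1, 2, 3, 4, 5, 6, 7}, so each is used; only Hank can be 2, hence Hank = 2.
The 7 still-open variables draw from only 7 values {0, 1, 3, 4, 5, 6, 7}, so each is used; only Nate can be 3, hence Nate = 3.
The 6 still-open variables together cover exactly {0, 1, 4, 5, 6, 7} — 6 values for 6 variables — and 7 appears only in Bob's list, so Bob = 7.
Among the 5 still-open variables, 5 fits only Jack (and all 5 values in {0, 1, 4, 5, 6} must be used), so Jack = 5.

5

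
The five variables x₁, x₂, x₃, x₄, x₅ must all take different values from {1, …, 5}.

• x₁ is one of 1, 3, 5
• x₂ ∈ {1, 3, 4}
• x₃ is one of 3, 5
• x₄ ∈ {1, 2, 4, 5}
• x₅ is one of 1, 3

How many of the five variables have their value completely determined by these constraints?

2

Among the 5 variables, 2 fits only x₄ (and all 5 values in {1, 2, 3, 4, 5} must be used), so x₄ = 2.
Among the 4 still-open variables, 4 fits only x₂ (and all 4 values in {1, 3, 4, 5} must be used), so x₂ = 4.
Determined: x₂=4, x₄=2. The other variables each still have more than one consistent value. That makes 2.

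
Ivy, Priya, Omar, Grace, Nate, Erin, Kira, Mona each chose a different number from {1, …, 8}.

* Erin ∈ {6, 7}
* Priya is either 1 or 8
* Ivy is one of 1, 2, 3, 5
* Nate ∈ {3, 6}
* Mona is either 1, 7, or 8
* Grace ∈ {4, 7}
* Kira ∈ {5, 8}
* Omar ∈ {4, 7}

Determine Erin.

6

The 8 variables draw from only 8 values {1, 2, 3, 4, 5, 6, 7, 8}, so each is used; only Ivy can be 2, hence Ivy = 2.
The 7 still-open variables draw from only 7 values {1, 3, 4, 5, 6, 7, 8}, so each is used; only Nate can be 3, hence Nate = 3.
The 6 still-open variables draw from only 6 values {1, 4, 5, 6, 7, 8}, so each is used; only Kira can be 5, hence Kira = 5.
The 5 still-open variables draw from only 5 values {1, 4, 6, 7, 8}, so each is used; only Erin can be 6, hence Erin = 6.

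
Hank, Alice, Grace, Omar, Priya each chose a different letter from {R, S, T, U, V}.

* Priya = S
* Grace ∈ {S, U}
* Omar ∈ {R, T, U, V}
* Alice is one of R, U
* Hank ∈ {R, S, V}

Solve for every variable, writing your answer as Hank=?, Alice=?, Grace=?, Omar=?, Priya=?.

Hank=V, Alice=R, Grace=U, Omar=T, Priya=S

Priya has just one choice, so Priya = S. Eliminate S elsewhere: Hank, Grace.
Grace's domain is down to {U}, so Grace = U. So Alice, Omar can't be U.
Alice has just one choice, so Alice = R. Eliminate R elsewhere: Hank, Omar.
Hank must be V (only option left). So Omar can't be V.
Omar has just one choice, so Omar = T.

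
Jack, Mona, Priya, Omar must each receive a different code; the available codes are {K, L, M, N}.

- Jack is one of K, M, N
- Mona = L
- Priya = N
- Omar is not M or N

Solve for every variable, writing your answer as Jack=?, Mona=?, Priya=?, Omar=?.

Jack=M, Mona=L, Priya=N, Omar=K

Mona has just one choice, so Mona = L. Eliminate L elsewhere: Omar.
Priya must be N (only option left). Remove N from Jack.
Omar has just one choice, so Omar = K. Eliminate K elsewhere: Jack.
That leaves Jack = M.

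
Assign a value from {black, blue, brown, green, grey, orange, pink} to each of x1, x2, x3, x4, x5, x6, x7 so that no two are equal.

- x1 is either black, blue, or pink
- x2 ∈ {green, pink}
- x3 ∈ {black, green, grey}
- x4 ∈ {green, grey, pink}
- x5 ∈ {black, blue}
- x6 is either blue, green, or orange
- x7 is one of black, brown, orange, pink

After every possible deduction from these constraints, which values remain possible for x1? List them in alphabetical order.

Among the 7 variables, brown fits only x7 (and all 7 values in {black, blue, brown, green, grey, orange, pink} must be used), so x7 = brown.
Among the 6 still-open variables, orange fits only x6 (and all 6 values in {black, blue, green, grey, orange, pink} must be used), so x6 = orange.
No further eliminations apply; x1 can still be any of black, blue, pink.

black, blue, pink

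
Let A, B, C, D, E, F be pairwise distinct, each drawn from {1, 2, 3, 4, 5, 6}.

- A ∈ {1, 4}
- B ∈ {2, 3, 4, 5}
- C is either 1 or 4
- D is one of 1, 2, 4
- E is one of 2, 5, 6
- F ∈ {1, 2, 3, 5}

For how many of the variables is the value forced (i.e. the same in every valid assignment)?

The 6 variables draw from only 6 values {1, 2, 3, 4, 5, 6}, so each is used; only E can be 6, hence E = 6.
The 2 variables A and C are confined to {1, 4}, which locks those values in; drop them from B, D, F.
D has just one choice, so D = 2. Eliminate 2 elsewhere: B, F.
Determined: D=2, E=6. The other variables each still have more than one consistent value. That makes 2.

2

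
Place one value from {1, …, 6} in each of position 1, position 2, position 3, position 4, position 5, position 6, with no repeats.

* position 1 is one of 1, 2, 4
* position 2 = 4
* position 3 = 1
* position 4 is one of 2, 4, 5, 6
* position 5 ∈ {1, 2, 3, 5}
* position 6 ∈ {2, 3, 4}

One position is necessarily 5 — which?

position 2 must be 4 (only option left). So position 1, position 4, position 6 can't be 4.
That leaves position 3 = 1. Strike 1 from position 1, position 5.
That leaves position 1 = 2. Eliminate 2 elsewhere: position 4, position 5, position 6.
position 6 has just one choice, so position 6 = 3. Eliminate 3 elsewhere: position 5.

position 5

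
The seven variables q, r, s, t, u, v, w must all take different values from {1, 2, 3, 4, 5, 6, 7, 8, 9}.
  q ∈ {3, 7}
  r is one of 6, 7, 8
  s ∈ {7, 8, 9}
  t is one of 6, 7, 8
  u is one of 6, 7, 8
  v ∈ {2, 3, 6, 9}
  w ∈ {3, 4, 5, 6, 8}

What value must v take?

r, t, u between them cover only {6, 7, 8} — a naked triple. Remove those values from q, s, v, w.
q has just one choice, so q = 3. Strike 3 from v, w.
s must be 9 (only option left). Strike 9 from v.
So v = 2.

2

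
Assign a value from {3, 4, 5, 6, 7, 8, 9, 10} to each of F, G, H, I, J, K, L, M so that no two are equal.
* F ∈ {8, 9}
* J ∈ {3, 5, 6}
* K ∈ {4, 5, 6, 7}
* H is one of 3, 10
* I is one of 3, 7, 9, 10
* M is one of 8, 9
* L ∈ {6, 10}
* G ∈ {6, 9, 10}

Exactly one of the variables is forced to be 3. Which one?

H

Among the 8 variables, 4 fits only K (and all 8 values in {3, 4, 5, 6, 7, 8, 9, 10} must be used), so K = 4.
The 7 still-open variables draw from only 7 values {3, 5, 6, 7, 8, 9, 10}, so each is used; only J can be 5, hence J = 5.
Among the 6 still-open variables, 7 fits only I (and all 6 values in {3, 6, 7, 8, 9, 10} must be used), so I = 7.
The 5 still-open variables together cover exactly {3, 6, 8, 9, 10} — 5 values for 5 variables — and 3 appears only in H's list, so H = 3.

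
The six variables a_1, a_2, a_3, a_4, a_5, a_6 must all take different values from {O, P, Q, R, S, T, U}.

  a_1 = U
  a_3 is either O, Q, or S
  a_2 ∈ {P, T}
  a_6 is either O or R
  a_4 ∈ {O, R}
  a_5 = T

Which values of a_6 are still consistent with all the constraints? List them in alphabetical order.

a_1's domain is down to {U}, so a_1 = U.
a_5's domain is down to {T}, so a_5 = T. So a_2 can't be T.
a_2's domain is down to {P}, so a_2 = P.
a_4 and a_6 share exactly the 2 values {O, R}; by pigeonhole those values go to them, so strike O, R from a_3.
No further eliminations apply; a_6 can still be any of O, R.

O, R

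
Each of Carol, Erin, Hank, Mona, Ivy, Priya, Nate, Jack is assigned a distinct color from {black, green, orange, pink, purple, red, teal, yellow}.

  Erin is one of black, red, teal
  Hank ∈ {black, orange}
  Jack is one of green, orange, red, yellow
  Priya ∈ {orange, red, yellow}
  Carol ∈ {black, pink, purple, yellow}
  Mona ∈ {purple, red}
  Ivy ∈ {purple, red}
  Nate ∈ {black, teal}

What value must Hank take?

orange

The 8 variables draw from only 8 values {black, green, orange, pink, purple, red, teal, yellow}, so each is used; only Jack can be green, hence Jack = green.
Among the 7 still-open variables, pink fits only Carol (and all 7 values in {black, orange, pink, purple, red, teal, yellow} must be used), so Carol = pink.
The 6 still-open variables draw from only 6 values {black, orange, purple, red, teal, yellow}, so each is used; only Priya can be yellow, hence Priya = yellow.
The 5 still-open variables together cover exactly {black, orange, purple, red, teal} — 5 values for 5 variables — and orange appears only in Hank's list, so Hank = orange.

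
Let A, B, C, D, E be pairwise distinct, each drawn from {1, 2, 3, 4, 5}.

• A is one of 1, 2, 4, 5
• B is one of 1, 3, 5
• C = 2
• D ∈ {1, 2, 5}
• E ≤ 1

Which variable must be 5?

C must be 2 (only option left). Remove 2 from A, D.
E's domain is down to {1}, so E = 1. So A, B, D can't be 1.
So 5 goes to D.

D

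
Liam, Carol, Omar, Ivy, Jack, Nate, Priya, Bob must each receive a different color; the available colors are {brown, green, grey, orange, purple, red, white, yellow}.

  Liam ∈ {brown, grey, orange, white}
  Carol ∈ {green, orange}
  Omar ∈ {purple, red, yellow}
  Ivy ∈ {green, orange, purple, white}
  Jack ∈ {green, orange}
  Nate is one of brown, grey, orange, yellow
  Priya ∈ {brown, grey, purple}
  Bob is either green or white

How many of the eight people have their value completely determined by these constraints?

The 8 variables together cover exactly {brown, green, grey, orange, purple, red, white, yellow} — 8 values for 8 variables — and red appears only in Omar's list, so Omar = red.
Among the 7 still-open variables, yellow fits only Nate (and all 7 values in {brown, green, grey, orange, purple, white, yellow} must be used), so Nate = yellow.
The 2 variables Carol and Jack are confined to {green, orange}, which locks those values in; drop them from Liam, Ivy, Bob.
Bob has just one choice, so Bob = white. Remove white from Liam, Ivy.
Ivy must be purple (only option left). Eliminate purple elsewhere: Priya.
Determined: Omar=red, Ivy=purple, Nate=yellow, Bob=white. The other people each still have more than one consistent value. That makes 4.

4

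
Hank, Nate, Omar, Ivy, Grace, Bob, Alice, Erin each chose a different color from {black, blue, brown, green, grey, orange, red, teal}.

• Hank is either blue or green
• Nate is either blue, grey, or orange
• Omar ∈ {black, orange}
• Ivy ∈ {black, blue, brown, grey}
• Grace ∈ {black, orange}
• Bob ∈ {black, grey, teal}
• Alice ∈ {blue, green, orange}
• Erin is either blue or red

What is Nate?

The 8 variables together cover exactly {black, blue, brown, green, grey, orange, red, teal} — 8 values for 8 variables — and brown appears only in Ivy's list, so Ivy = brown.
The 7 still-open variables together cover exactly {black, blue, green, grey, orange, red, teal} — 7 values for 7 variables — and red appears only in Erin's list, so Erin = red.
The 6 still-open variables draw from only 6 values {black, blue, green, grey, orange, teal}, so each is used; only Bob can be teal, hence Bob = teal.
The 5 still-open variables together cover exactly {black, blue, green, grey, orange} — 5 values for 5 variables — and grey appears only in Nate's list, so Nate = grey.

grey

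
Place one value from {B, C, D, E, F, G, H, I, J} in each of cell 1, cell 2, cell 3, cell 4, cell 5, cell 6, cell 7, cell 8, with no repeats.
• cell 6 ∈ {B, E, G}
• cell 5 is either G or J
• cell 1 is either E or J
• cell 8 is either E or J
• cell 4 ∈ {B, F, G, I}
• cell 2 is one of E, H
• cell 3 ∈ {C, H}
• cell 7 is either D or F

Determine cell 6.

cell 1 and cell 8 share exactly the 2 values {E, J}; by pigeonhole those values go to them, so strike E, J from cell 2, cell 5, cell 6.
cell 2's domain is down to {H}, so cell 2 = H. So cell 3 can't be H.
cell 3's domain is down to {C}, so cell 3 = C.
cell 5's domain is down to {G}, so cell 5 = G. Eliminate G elsewhere: cell 4, cell 6.
So cell 6 = B.

B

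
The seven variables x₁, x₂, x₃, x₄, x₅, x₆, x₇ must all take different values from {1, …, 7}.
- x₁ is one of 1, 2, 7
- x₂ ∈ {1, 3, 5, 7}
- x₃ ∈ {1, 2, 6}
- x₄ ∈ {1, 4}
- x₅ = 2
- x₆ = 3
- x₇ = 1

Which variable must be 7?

x₁

x₅ must be 2 (only option left). Strike 2 from x₁, x₃.
x₆'s domain is down to {3}, so x₆ = 3. Remove 3 from x₂.
x₇ has just one choice, so x₇ = 1. Remove 1 from x₁, x₂, x₃, x₄.
So 7 goes to x₁.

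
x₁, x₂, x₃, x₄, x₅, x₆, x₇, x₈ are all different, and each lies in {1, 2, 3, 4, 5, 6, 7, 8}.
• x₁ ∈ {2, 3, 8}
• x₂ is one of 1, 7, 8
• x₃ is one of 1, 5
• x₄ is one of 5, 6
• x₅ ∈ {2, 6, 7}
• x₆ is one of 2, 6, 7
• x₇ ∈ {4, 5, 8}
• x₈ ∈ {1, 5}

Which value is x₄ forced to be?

The 8 variables draw from only 8 values {1, 2, 3, 4, 5, 6, 7, 8}, so each is used; only x₁ can be 3, hence x₁ = 3.
Among the 7 still-open variables, 4 fits only x₇ (and all 7 values in {1, 2, 4, 5, 6, 7, 8} must be used), so x₇ = 4.
Among the 6 still-open variables, 8 fits only x₂ (and all 6 values in {1, 2, 5, 6, 7, 8} must be used), so x₂ = 8.
x₃ and x₈ share exactly the 2 values {1, 5}; by pigeonhole those values go to them, so strike 1, 5 from x₄.
So x₄ = 6.

6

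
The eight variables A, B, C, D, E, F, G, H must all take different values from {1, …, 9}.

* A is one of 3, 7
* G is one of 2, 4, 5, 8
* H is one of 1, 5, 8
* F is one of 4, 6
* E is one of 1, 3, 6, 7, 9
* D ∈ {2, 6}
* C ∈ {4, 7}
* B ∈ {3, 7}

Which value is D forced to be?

The 2 variables A and B are confined to {3, 7}, which locks those values in; drop them from C, E.
That leaves C = 4. Eliminate 4 elsewhere: F, G.
F's domain is down to {6}, so F = 6. Remove 6 from D, E.
So D = 2.

2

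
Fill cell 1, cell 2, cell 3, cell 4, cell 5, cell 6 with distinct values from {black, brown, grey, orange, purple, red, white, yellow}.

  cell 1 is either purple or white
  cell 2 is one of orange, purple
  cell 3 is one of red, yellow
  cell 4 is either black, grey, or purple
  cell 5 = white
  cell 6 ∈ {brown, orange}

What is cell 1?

purple

cell 5 has just one choice, so cell 5 = white. So cell 1 can't be white.
So cell 1 = purple.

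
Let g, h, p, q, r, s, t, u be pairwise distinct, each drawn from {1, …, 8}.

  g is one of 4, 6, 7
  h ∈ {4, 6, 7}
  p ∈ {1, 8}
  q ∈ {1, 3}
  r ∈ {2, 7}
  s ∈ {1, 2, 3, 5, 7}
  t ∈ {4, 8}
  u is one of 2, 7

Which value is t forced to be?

8

The 8 variables draw from only 8 values {1, 2, 3, 4, 5, 6, 7, 8}, so each is used; only s can be 5, hence s = 5.
The 7 still-open variables draw from only 7 values {1, 2, 3, 4, 6, 7, 8}, so each is used; only q can be 3, hence q = 3.
The 6 still-open variables together cover exactly {1, 2, 4, 6, 7, 8} — 6 values for 6 variables — and 1 appears only in p's list, so p = 1.
Among the 5 still-open variables, 8 fits only t (and all 5 values in {2, 4, 6, 7, 8} must be used), so t = 8.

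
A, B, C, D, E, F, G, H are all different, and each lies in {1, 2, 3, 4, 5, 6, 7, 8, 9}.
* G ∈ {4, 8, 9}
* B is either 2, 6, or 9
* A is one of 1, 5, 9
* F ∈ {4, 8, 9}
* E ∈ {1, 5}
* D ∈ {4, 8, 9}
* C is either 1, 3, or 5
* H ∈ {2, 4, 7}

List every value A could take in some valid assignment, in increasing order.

1, 5

The 3 variables D, F, G are confined to {4, 8, 9}, which locks those values in; drop them from A, B, H.
A and E between them cover only {1, 5} — a naked pair. Remove those values from C.
C must be 3 (only option left).
No further eliminations apply; A can still be any of 1, 5.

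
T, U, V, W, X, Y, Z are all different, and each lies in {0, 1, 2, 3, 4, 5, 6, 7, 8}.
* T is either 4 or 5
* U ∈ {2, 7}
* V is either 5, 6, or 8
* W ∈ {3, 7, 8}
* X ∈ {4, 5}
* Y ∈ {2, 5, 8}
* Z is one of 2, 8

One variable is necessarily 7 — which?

U

Among the 7 variables, 3 fits only W (and all 7 values in {2, 3, 4, 5, 6, 7, 8} must be used), so W = 3.
Among the 6 still-open variables, 6 fits only V (and all 6 values in {2, 4, 5, 6, 7, 8} must be used), so V = 6.
Among the 5 still-open variables, 7 fits only U (and all 5 values in {2, 4, 5, 7, 8} must be used), so U = 7.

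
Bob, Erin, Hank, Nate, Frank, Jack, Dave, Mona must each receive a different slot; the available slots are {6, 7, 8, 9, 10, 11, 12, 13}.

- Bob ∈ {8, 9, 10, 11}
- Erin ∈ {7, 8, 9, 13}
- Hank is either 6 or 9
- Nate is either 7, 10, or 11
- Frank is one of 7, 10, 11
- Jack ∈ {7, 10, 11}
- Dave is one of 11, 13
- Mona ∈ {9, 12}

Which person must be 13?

Dave

The 8 variables draw from only 8 values {6, 7, 8, 9, 10, 11, 12, 13}, so each is used; only Hank can be 6, hence Hank = 6.
The 7 still-open variables together cover exactly {7, 8, 9, 10, 11, 12, 13} — 7 values for 7 variables — and 12 appears only in Mona's list, so Mona = 12.
Nate, Frank, Jack share exactly the 3 values {7, 10, 11}; by pigeonhole those values go to them, so strike 7, 10, 11 from Bob, Erin, Dave.
So 13 goes to Dave.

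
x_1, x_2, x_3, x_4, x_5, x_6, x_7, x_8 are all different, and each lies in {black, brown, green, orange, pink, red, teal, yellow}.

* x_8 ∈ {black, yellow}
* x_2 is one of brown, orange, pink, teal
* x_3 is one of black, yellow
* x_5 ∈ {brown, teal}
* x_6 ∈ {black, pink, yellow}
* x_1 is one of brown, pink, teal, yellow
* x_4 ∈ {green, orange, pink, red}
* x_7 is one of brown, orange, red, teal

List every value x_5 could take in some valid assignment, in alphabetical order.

brown, teal

The 8 variables draw from only 8 values {black, brown, green, orange, pink, red, teal, yellow}, so each is used; only x_4 can be green, hence x_4 = green.
Among the 7 still-open variables, red fits only x_7 (and all 7 values in {black, brown, orange, pink, red, teal, yellow} must be used), so x_7 = red.
The 6 still-open variables together cover exactly {black, brown, orange, pink, teal, yellow} — 6 values for 6 variables — and orange appears only in x_2's list, so x_2 = orange.
x_3 and x_8 share exactly the 2 values {black, yellow}; by pigeonhole those values go to them, so strike black, yellow from x_1, x_6.
That leaves x_6 = pink. Eliminate pink elsewhere: x_1.
No further eliminations apply; x_5 can still be any of brown, teal.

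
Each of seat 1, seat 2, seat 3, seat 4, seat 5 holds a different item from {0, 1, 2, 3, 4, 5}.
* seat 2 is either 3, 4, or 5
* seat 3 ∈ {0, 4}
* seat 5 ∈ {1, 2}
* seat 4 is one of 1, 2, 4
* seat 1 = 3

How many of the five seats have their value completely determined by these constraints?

seat 1 has just one choice, so seat 1 = 3. Eliminate 3 elsewhere: seat 2.
Determined: seat 1=3. The other seats each still have more than one consistent value. That makes 1.

1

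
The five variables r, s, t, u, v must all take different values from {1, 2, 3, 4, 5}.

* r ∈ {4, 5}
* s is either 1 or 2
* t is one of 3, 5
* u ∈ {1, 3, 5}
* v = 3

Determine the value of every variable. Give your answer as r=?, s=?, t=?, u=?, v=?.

r=4, s=2, t=5, u=1, v=3

v must be 3 (only option left). So t, u can't be 3.
That leaves t = 5. So r, u can't be 5.
u's domain is down to {1}, so u = 1. Remove 1 from s.
That leaves r = 4.
s has just one choice, so s = 2.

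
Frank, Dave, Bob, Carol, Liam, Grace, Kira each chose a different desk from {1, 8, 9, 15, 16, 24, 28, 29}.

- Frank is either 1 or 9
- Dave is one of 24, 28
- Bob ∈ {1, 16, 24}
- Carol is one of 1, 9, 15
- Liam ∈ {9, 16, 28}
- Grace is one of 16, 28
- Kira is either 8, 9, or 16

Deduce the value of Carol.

15

The 7 variables draw from only 7 values {1, 8, 9, 15, 16, 24, 28}, so each is used; only Kira can be 8, hence Kira = 8.
The 6 still-open variables draw from only 6 values {1, 9, 15, 16, 24, 28}, so each is used; only Carol can be 15, hence Carol = 15.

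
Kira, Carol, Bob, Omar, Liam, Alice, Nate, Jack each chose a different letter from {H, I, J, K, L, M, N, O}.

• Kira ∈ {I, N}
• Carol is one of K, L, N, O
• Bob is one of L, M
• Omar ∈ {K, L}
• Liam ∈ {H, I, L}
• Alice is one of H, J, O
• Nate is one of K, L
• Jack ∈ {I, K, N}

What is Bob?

M

The 8 variables draw from only 8 values {H, I, J, K, L, M, N, O}, so each is used; only Alice can be J, hence Alice = J.
The 7 still-open variables draw from only 7 values {H, I, K, L, M, N, O}, so each is used; only Liam can be H, hence Liam = H.
The 6 still-open variables draw from only 6 values {I, K, L, M, N, O}, so each is used; only Bob can be M, hence Bob = M.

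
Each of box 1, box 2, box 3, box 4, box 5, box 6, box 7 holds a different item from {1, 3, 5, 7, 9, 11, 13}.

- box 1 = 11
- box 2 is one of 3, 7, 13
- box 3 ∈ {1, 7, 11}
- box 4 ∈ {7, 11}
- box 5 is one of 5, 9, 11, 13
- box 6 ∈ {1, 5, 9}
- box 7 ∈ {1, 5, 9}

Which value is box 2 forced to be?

box 1's domain is down to {11}, so box 1 = 11. Strike 11 from box 3, box 4, box 5.
box 4's domain is down to {7}, so box 4 = 7. So box 2, box 3 can't be 7.
box 3's domain is down to {1}, so box 3 = 1. Remove 1 from box 6, box 7.
Among the 4 still-open variables, 3 fits only box 2 (and all 4 values in {3, 5, 9, 13} must be used), so box 2 = 3.

3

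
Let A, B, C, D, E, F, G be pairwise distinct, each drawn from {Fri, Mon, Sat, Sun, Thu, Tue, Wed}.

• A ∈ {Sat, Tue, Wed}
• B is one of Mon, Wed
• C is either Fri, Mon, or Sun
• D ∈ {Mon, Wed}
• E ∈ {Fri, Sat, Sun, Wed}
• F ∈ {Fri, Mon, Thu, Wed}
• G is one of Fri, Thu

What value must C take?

Sun

The 7 variables draw from only 7 values {Fri, Mon, Sat, Sun, Thu, Tue, Wed}, so each is used; only A can be Tue, hence A = Tue.
Among the 6 still-open variables, Sat fits only E (and all 6 values in {Fri, Mon, Sat, Sun, Thu, Wed} must be used), so E = Sat.
The 5 still-open variables draw from only 5 values {Fri, Mon, Sun, Thu, Wed}, so each is used; only C can be Sun, hence C = Sun.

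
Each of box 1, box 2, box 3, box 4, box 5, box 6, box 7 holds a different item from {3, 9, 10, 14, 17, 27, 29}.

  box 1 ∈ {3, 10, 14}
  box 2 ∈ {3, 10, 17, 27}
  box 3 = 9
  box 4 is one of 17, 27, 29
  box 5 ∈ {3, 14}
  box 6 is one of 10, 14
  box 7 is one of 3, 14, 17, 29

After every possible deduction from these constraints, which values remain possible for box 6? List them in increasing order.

box 3's domain is down to {9}, so box 3 = 9.
The 3 variables box 1, box 5, box 6 are confined to {3, 10, 14}, which locks those values in; drop them from box 2, box 7.
No further eliminations apply; box 6 can still be any of 10, 14.

10, 14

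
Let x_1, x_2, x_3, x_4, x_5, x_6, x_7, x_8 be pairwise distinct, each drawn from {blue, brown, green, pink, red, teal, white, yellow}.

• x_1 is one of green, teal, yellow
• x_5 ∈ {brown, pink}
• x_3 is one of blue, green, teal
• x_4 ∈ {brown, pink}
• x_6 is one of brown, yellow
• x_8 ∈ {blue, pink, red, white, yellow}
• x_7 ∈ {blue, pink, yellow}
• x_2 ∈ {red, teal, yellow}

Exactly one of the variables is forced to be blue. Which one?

Among the 8 variables, white fits only x_8 (and all 8 values in {blue, brown, green, pink, red, teal, white, yellow} must be used), so x_8 = white.
The 7 still-open variables draw from only 7 values {blue, brown, green, pink, red, teal, yellow}, so each is used; only x_2 can be red, hence x_2 = red.
x_4 and x_5 between them cover only {brown, pink} — a naked pair. Remove those values from x_6, x_7.
x_6's domain is down to {yellow}, so x_6 = yellow. Remove yellow from x_1, x_7.
So blue goes to x_7.

x_7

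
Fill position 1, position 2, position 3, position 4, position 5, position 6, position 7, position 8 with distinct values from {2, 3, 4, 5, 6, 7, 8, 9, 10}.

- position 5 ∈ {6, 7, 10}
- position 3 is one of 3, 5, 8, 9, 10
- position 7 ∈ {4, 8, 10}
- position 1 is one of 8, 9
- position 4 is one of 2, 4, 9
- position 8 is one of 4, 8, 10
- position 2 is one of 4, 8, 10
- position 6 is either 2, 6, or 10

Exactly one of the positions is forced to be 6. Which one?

position 6

position 2, position 7, position 8 share exactly the 3 values {4, 8, 10}; by pigeonhole those values go to them, so strike 4, 8, 10 from position 1, position 3, position 4, position 5, position 6.
position 1 has just one choice, so position 1 = 9. Eliminate 9 elsewhere: position 3, position 4.
position 4's domain is down to {2}, so position 4 = 2. Strike 2 from position 6.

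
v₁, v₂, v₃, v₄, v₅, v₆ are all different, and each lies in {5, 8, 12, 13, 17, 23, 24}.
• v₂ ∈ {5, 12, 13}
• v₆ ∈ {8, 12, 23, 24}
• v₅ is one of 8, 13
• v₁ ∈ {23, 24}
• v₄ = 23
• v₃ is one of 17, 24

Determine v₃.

17

v₄ has just one choice, so v₄ = 23. Remove 23 from v₁, v₆.
v₁ has just one choice, so v₁ = 24. Strike 24 from v₃, v₆.
So v₃ = 17.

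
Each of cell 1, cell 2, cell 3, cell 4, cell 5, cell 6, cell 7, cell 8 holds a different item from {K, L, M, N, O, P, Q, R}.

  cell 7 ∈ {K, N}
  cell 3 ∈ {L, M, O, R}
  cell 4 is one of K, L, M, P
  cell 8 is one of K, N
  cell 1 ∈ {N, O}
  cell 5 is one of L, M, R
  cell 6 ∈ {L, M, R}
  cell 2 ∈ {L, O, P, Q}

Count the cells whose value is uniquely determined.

3

The 8 variables draw from only 8 values {K, L, M, N, O, P, Q, R}, so each is used; only cell 2 can be Q, hence cell 2 = Q.
The 7 still-open variables draw from only 7 values {K, L, M, N, O, P, R}, so each is used; only cell 4 can be P, hence cell 4 = P.
The 2 variables cell 7 and cell 8 are confined to {K, N}, which locks those values in; drop them from cell 1.
cell 1 must be O (only option left). Remove O from cell 3.
Determined: cell 1=O, cell 2=Q, cell 4=P. The other cells each still have more than one consistent value. That makes 3.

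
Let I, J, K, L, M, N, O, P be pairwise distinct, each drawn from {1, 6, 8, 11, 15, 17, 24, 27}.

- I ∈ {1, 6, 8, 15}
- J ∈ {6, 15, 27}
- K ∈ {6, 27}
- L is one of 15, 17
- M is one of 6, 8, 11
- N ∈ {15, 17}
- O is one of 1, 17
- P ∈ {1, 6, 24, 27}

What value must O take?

1

The 8 variables draw from only 8 values {1, 6, 8, 11, 15, 17, 24, 27}, so each is used; only M can be 11, hence M = 11.
Among the 7 still-open variables, 8 fits only I (and all 7 values in {1, 6, 8, 15, 17, 24, 27} must be used), so I = 8.
The 6 still-open variables together cover exactly {1, 6, 15, 17, 24, 27} — 6 values for 6 variables — and 24 appears only in P's list, so P = 24.
The 5 still-open variables draw from only 5 values {1, 6, 15, 17, 27}, so each is used; only O can be 1, hence O = 1.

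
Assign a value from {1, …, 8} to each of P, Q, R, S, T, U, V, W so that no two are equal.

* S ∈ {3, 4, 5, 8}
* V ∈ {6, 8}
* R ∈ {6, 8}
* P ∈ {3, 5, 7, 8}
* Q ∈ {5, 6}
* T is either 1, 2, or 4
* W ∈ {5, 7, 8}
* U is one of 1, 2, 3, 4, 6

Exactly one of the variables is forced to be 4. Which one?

The 2 variables R and V are confined to {6, 8}, which locks those values in; drop them from P, Q, S, U, W.
Q has just one choice, so Q = 5. Eliminate 5 elsewhere: P, S, W.
W's domain is down to {7}, so W = 7. So P can't be 7.
P's domain is down to {3}, so P = 3. Eliminate 3 elsewhere: S, U.
So 4 goes to S.

S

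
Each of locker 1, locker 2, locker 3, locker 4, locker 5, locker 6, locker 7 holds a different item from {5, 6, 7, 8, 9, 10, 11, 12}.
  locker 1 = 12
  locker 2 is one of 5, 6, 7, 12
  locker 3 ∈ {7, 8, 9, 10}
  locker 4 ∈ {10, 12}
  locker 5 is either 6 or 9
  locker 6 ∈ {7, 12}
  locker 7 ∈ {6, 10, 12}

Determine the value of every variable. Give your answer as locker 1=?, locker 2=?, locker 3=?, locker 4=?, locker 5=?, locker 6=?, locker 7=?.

locker 1 has just one choice, so locker 1 = 12. Strike 12 from locker 2, locker 4, locker 6, locker 7.
locker 4 must be 10 (only option left). So locker 3, locker 7 can't be 10.
locker 6 must be 7 (only option left). Strike 7 from locker 2, locker 3.
locker 7 must be 6 (only option left). Eliminate 6 elsewhere: locker 2, locker 5.
locker 2's domain is down to {5}, so locker 2 = 5.
locker 5's domain is down to {9}, so locker 5 = 9. Eliminate 9 elsewhere: locker 3.
locker 3 has just one choice, so locker 3 = 8.

locker 1=12, locker 2=5, locker 3=8, locker 4=10, locker 5=9, locker 6=7, locker 7=6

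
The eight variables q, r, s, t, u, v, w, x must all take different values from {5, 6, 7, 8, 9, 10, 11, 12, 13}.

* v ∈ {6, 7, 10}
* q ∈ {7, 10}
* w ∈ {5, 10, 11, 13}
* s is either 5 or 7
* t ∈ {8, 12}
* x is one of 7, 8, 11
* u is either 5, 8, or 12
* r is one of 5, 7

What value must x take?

11

The 8 variables draw from only 8 values {5, 6, 7, 8, 10, 11, 12, 13}, so each is used; only v can be 6, hence v = 6.
Among the 7 still-open variables, 13 fits only w (and all 7 values in {5, 7, 8, 10, 11, 12, 13} must be used), so w = 13.
The 6 still-open variables together cover exactly {5, 7, 8, 10, 11, 12} — 6 values for 6 variables — and 10 appears only in q's list, so q = 10.
Among the 5 still-open variables, 11 fits only x (and all 5 values in {5, 7, 8, 11, 12} must be used), so x = 11.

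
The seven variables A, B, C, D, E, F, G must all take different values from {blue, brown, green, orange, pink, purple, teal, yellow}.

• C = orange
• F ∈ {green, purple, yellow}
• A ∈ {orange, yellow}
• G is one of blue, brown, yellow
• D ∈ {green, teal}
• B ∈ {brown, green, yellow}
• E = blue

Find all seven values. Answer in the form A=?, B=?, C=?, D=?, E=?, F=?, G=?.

C must be orange (only option left). So A can't be orange.
E has just one choice, so E = blue. Strike blue from G.
A's domain is down to {yellow}, so A = yellow. So B, F, G can't be yellow.
G must be brown (only option left). Eliminate brown elsewhere: B.
B has just one choice, so B = green. So D, F can't be green.
That leaves D = teal.
F must be purple (only option left).

A=yellow, B=green, C=orange, D=teal, E=blue, F=purple, G=brown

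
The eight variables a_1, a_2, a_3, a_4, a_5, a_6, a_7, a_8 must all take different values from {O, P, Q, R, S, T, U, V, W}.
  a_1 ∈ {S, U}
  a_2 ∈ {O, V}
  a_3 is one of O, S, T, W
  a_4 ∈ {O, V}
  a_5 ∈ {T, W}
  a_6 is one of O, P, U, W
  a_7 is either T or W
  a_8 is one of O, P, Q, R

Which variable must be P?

a_6

a_2 and a_4 between them cover only {O, V} — a naked pair. Remove those values from a_3, a_6, a_8.
a_5 and a_7 between them cover only {T, W} — a naked pair. Remove those values from a_3, a_6.
a_3 must be S (only option left). So a_1 can't be S.
a_1 must be U (only option left). Strike U from a_6.
So P goes to a_6.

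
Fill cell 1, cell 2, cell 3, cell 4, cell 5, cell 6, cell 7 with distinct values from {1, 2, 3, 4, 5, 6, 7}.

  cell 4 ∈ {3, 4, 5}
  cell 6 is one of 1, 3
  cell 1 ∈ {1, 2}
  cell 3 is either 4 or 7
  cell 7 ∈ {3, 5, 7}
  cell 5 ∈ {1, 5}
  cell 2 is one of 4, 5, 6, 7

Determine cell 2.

The 7 variables together cover exactly {1, 2, 3, 4, 5, 6, 7} — 7 values for 7 variables — and 2 appears only in cell 1's list, so cell 1 = 2.
The 6 still-open variables draw from only 6 values {1, 3, 4, 5, 6, 7}, so each is used; only cell 2 can be 6, hence cell 2 = 6.

6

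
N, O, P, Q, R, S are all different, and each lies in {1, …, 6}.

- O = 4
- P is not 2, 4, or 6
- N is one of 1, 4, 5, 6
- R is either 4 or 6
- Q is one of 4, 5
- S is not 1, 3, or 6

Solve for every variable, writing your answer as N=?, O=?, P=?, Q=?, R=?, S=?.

O must be 4 (only option left). So N, Q, R, S can't be 4.
That leaves Q = 5. Strike 5 from N, P, S.
R's domain is down to {6}, so R = 6. Strike 6 from N.
S has just one choice, so S = 2.
That leaves N = 1. Strike 1 from P.
P has just one choice, so P = 3.

N=1, O=4, P=3, Q=5, R=6, S=2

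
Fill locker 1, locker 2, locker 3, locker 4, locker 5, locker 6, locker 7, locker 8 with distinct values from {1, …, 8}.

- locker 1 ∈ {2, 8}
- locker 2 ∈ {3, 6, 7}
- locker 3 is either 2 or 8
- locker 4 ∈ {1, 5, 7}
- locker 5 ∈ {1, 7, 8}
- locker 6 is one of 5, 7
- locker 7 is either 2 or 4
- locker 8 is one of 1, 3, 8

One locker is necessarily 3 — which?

locker 8

The 8 variables together cover exactly {1, 2, 3, 4, 5, 6, 7, 8} — 8 values for 8 variables — and 4 appears only in locker 7's list, so locker 7 = 4.
The 7 still-open variables draw from only 7 values {1, 2, 3, 5, 6, 7, 8}, so each is used; only locker 2 can be 6, hence locker 2 = 6.
The 6 still-open variables together cover exactly {1, 2, 3, 5, 7, 8} — 6 values for 6 variables — and 3 appears only in locker 8's list, so locker 8 = 3.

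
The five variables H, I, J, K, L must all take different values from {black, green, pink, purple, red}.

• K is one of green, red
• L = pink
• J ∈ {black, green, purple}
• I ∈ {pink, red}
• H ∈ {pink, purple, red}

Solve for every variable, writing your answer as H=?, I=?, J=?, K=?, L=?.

L's domain is down to {pink}, so L = pink. Remove pink from H, I.
I has just one choice, so I = red. So H, K can't be red.
That leaves K = green. Eliminate green elsewhere: J.
H has just one choice, so H = purple. Eliminate purple elsewhere: J.
J must be black (only option left).

H=purple, I=red, J=black, K=green, L=pink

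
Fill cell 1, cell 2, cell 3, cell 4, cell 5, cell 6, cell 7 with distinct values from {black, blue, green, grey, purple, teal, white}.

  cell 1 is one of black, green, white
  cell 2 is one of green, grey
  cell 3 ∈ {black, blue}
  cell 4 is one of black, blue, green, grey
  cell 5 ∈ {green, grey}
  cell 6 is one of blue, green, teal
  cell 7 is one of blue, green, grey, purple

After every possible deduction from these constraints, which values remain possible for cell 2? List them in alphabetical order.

The 7 variables draw from only 7 values {black, blue, green, grey, purple, teal, white}, so each is used; only cell 7 can be purple, hence cell 7 = purple.
Among the 6 still-open variables, teal fits only cell 6 (and all 6 values in {black, blue, green, grey, teal, white} must be used), so cell 6 = teal.
The 5 still-open variables together cover exactly {black, blue, green, grey, white} — 5 values for 5 variables — and white appears only in cell 1's list, so cell 1 = white.
The 2 variables cell 2 and cell 5 are confined to {green, grey}, which locks those values in; drop them from cell 4.
No further eliminations apply; cell 2 can still be any of green, grey.

green, grey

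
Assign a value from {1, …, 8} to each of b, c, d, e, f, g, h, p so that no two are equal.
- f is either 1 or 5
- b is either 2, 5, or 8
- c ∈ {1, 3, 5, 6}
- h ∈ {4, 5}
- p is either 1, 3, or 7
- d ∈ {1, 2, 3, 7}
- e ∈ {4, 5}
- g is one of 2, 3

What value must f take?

Among the 8 variables, 6 fits only c (and all 8 values in {1, 2, 3, 4, 5, 6, 7, 8} must be used), so c = 6.
The 7 still-open variables draw from only 7 values {1, 2, 3, 4, 5, 7, 8}, so each is used; only b can be 8, hence b = 8.
The 2 variables e and h are confined to {4, 5}, which locks those values in; drop them from f.
So f = 1.

1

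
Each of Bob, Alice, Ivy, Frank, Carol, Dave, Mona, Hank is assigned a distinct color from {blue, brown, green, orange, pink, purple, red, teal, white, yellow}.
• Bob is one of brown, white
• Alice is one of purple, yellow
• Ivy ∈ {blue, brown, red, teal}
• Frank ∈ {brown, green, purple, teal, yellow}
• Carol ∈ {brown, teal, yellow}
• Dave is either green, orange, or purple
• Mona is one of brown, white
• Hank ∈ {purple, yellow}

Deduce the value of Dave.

orange

The 2 variables Bob and Mona are confined to {brown, white}, which locks those values in; drop them from Ivy, Frank, Carol.
The 2 variables Alice and Hank are confined to {purple, yellow}, which locks those values in; drop them from Frank, Carol, Dave.
That leaves Carol = teal. So Ivy, Frank can't be teal.
Frank must be green (only option left). Eliminate green elsewhere: Dave.
So Dave = orange.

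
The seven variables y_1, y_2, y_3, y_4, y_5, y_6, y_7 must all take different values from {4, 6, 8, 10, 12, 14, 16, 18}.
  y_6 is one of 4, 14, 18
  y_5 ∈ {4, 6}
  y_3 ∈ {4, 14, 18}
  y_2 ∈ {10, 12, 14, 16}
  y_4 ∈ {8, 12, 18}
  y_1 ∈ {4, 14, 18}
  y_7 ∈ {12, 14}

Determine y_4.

8

The 3 variables y_1, y_3, y_6 are confined to {4, 14, 18}, which locks those values in; drop them from y_2, y_4, y_5, y_7.
y_5 must be 6 (only option left).
y_7 has just one choice, so y_7 = 12. So y_2, y_4 can't be 12.
So y_4 = 8.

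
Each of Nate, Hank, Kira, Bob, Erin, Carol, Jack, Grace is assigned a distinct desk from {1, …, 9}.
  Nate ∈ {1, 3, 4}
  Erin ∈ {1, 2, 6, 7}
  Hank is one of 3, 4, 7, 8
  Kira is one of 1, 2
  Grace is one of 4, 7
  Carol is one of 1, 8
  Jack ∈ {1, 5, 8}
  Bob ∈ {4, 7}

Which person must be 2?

Among the 8 variables, 5 fits only Jack (and all 8 values in {1, 2, 3, 4, 5, 6, 7, 8} must be used), so Jack = 5.
The 7 still-open variables together cover exactly {1, 2, 3, 4, 6, 7, 8} — 7 values for 7 variables — and 6 appears only in Erin's list, so Erin = 6.
The 6 still-open variables together cover exactly {1, 2, 3, 4, 7, 8} — 6 values for 6 variables — and 2 appears only in Kira's list, so Kira = 2.

Kira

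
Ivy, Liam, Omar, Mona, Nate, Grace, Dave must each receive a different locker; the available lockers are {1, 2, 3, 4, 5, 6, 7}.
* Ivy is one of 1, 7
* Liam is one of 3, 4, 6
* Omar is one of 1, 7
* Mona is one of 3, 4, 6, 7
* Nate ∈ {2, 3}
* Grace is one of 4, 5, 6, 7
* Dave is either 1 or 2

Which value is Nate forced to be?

3

The 7 variables draw from only 7 values {1, 2, 3, 4, 5, 6, 7}, so each is used; only Grace can be 5, hence Grace = 5.
The 2 variables Ivy and Omar are confined to {1, 7}, which locks those values in; drop them from Mona, Dave.
That leaves Dave = 2. Eliminate 2 elsewhere: Nate.
So Nate = 3.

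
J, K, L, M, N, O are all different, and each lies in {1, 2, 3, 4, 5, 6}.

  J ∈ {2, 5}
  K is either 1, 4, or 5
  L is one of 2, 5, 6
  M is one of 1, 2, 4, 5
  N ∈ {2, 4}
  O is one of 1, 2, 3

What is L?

The 6 variables together cover exactly {1, 2, 3, 4, 5, 6} — 6 values for 6 variables — and 3 appears only in O's list, so O = 3.
Among the 5 still-open variables, 6 fits only L (and all 5 values in {1, 2, 4, 5, 6} must be used), so L = 6.

6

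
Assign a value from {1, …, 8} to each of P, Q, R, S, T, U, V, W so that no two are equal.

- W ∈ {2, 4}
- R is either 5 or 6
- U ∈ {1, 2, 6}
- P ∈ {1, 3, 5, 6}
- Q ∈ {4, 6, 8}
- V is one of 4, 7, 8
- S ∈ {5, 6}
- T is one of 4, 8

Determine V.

7

Among the 8 variables, 3 fits only P (and all 8 values in {1, 2, 3, 4, 5, 6, 7, 8} must be used), so P = 3.
The 7 still-open variables draw from only 7 values {1, 2, 4, 5, 6, 7, 8}, so each is used; only U can be 1, hence U = 1.
The 6 still-open variables together cover exactly {2, 4, 5, 6, 7, 8} — 6 values for 6 variables — and 2 appears only in W's list, so W = 2.
The 5 still-open variables draw from only 5 values {4, 5, 6, 7, 8}, so each is used; only V can be 7, hence V = 7.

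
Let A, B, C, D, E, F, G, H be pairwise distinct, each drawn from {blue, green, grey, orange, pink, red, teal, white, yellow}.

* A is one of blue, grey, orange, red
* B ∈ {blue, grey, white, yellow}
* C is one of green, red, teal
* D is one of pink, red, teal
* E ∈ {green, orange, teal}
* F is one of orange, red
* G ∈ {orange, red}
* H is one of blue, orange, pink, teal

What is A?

F and G between them cover only {orange, red} — a naked pair. Remove those values from A, C, D, E, H.
The 2 variables C and E are confined to {green, teal}, which locks those values in; drop them from D, H.
D's domain is down to {pink}, so D = pink. Remove pink from H.
H must be blue (only option left). Strike blue from A, B.
So A = grey.

grey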